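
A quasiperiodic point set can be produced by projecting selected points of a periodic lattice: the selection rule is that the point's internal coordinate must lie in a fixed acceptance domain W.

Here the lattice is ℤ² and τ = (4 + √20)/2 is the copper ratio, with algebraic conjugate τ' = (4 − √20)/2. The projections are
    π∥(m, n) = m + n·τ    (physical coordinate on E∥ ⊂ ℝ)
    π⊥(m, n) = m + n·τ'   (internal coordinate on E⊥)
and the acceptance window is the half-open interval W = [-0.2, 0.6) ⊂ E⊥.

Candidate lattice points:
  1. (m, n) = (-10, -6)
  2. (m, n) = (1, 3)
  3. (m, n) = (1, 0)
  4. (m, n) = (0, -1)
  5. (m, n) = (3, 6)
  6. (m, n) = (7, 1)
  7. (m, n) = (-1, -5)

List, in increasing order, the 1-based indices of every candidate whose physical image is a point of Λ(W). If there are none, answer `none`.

Numerically τ ≈ 4.2361 and τ' = −1/τ ≈ -0.2361.
candidate 1: (m,n)=(-10,-6) → π∥ = -10-6·τ ≈ -35.4164, π⊥ = -10-6·τ' ≈ -8.5836 ∉ [-0.2, 0.6) ⇒ out
candidate 2: (m,n)=(1,3) → π∥ = 1+3·τ ≈ 13.7082, π⊥ = 1+3·τ' ≈ 0.2918 ∈ [-0.2, 0.6) ⇒ IN Λ
candidate 3: (m,n)=(1,0) → π∥ = 1+0·τ ≈ 1.0000, π⊥ = 1+0·τ' ≈ 1.0000 ∉ [-0.2, 0.6) ⇒ out
candidate 4: (m,n)=(0,-1) → π∥ = 0-1·τ ≈ -4.2361, π⊥ = 0-1·τ' ≈ 0.2361 ∈ [-0.2, 0.6) ⇒ IN Λ
candidate 5: (m,n)=(3,6) → π∥ = 3+6·τ ≈ 28.4164, π⊥ = 3+6·τ' ≈ 1.5836 ∉ [-0.2, 0.6) ⇒ out
candidate 6: (m,n)=(7,1) → π∥ = 7+1·τ ≈ 11.2361, π⊥ = 7+1·τ' ≈ 6.7639 ∉ [-0.2, 0.6) ⇒ out
candidate 7: (m,n)=(-1,-5) → π∥ = -1-5·τ ≈ -22.1803, π⊥ = -1-5·τ' ≈ 0.1803 ∈ [-0.2, 0.6) ⇒ IN Λ

2, 4, 7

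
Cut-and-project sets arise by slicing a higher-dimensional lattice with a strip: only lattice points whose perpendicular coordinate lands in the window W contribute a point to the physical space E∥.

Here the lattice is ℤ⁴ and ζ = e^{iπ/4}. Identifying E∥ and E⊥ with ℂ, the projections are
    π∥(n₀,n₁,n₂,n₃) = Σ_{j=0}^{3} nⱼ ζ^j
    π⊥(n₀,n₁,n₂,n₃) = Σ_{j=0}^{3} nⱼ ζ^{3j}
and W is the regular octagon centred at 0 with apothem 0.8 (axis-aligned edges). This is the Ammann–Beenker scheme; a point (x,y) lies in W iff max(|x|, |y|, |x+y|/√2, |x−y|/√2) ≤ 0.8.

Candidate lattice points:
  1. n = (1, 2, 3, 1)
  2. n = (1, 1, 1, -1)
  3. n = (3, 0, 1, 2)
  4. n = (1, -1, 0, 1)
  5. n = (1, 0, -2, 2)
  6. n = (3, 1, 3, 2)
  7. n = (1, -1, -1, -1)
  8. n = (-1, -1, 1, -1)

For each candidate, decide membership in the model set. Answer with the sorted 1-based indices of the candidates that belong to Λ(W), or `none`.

none

With ζ = e^{iπ/4} the internal vectors are ζ^0,ζ^3,ζ^6,ζ^9.
#1 (1, 2, 3, 1): internal (0.292893, -0.878680); octagon support 0.878680 vs apothem 0.8 → ∉ W
#2 (1, 1, 1, -1): internal (-0.414214, -1.000000); octagon support 1.000000 vs apothem 0.8 → ∉ W
#3 (3, 0, 1, 2): internal (4.414214, 0.414214); octagon support 4.414214 vs apothem 0.8 → ∉ W
#4 (1, -1, 0, 1): internal (2.414214, 0.000000); octagon support 2.414214 vs apothem 0.8 → ∉ W
#5 (1, 0, -2, 2): internal (2.414214, 3.414214); octagon support 4.121320 vs apothem 0.8 → ∉ W
#6 (3, 1, 3, 2): internal (3.707107, -0.878680); octagon support 3.707107 vs apothem 0.8 → ∉ W
#7 (1, -1, -1, -1): internal (1.000000, -0.414214); octagon support 1.000000 vs apothem 0.8 → ∉ W
#8 (-1, -1, 1, -1): internal (-1.000000, -2.414214); octagon support 2.414214 vs apothem 0.8 → ∉ W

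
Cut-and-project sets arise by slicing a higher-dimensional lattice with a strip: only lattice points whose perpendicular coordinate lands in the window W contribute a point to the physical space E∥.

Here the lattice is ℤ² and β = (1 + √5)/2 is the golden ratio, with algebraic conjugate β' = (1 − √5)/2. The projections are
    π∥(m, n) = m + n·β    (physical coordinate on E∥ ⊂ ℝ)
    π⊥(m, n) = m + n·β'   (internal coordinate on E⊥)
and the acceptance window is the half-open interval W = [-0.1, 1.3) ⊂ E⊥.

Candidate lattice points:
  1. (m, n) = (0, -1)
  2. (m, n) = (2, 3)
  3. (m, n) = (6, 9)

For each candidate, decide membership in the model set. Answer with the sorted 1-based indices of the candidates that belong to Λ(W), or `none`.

1, 2, 3

Numerically β ≈ 1.61803 and β' = −1/β ≈ -0.61803.
#1 (0,-1): internal coord 0 + (-1)·β' = +0.61803; +0.61803 ∈ [-0.1, 1.3) → IN Λ
#2 (2,3): internal coord 2 + (3)·β' = +0.14590; +0.14590 ∈ [-0.1, 1.3) → IN Λ
#3 (6,9): internal coord 6 + (9)·β' = +0.43769; +0.43769 ∈ [-0.1, 1.3) → IN Λ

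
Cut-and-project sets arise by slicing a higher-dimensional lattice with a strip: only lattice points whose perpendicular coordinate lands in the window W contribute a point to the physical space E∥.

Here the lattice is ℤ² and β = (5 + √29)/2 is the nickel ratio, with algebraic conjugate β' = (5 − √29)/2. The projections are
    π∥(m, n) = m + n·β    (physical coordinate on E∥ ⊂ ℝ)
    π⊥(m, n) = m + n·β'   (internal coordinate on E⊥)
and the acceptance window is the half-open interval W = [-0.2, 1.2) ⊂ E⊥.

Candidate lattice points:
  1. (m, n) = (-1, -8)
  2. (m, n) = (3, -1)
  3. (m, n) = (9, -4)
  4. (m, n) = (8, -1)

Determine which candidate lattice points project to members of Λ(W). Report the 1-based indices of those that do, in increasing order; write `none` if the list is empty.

1

Numerically β ≈ 5.192582 and β' = −1/β ≈ -0.192582.
candidate 1: (m,n)=(-1,-8) → π∥ = -1-8·β ≈ -42.540659, π⊥ = -1-8·β' ≈ 0.540659 ∈ [-0.2, 1.2) ⇒ IN Λ
candidate 2: (m,n)=(3,-1) → π∥ = 3-1·β ≈ -2.192582, π⊥ = 3-1·β' ≈ 3.192582 ∉ [-0.2, 1.2) ⇒ out
candidate 3: (m,n)=(9,-4) → π∥ = 9-4·β ≈ -11.770330, π⊥ = 9-4·β' ≈ 9.770330 ∉ [-0.2, 1.2) ⇒ out
candidate 4: (m,n)=(8,-1) → π∥ = 8-1·β ≈ 2.807418, π⊥ = 8-1·β' ≈ 8.192582 ∉ [-0.2, 1.2) ⇒ out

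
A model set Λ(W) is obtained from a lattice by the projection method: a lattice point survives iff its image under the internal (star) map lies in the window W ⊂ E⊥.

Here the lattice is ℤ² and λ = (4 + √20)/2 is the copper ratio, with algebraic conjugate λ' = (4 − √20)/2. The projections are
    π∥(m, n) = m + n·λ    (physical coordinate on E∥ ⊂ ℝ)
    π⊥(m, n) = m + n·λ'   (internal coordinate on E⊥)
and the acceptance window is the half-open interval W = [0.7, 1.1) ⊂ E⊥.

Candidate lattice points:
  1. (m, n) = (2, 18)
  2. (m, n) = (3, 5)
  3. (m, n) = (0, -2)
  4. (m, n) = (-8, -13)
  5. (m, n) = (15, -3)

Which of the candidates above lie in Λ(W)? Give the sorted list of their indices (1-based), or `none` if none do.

Compute λ' = (4−√20)/2 = -0.23607, so π⊥(m,n) = m -0.23607·n.
#1 (2,18): internal coord 2 + (18)·λ' = -2.24922; -2.24922 ∉ [0.7, 1.1) → out
#2 (3,5): internal coord 3 + (5)·λ' = +1.81966; +1.81966 ∉ [0.7, 1.1) → out
#3 (0,-2): internal coord 0 + (-2)·λ' = +0.47214; +0.47214 ∉ [0.7, 1.1) → out
#4 (-8,-13): internal coord -8 + (-13)·λ' = -4.93112; -4.93112 ∉ [0.7, 1.1) → out
#5 (15,-3): internal coord 15 + (-3)·λ' = +15.70820; +15.70820 ∉ [0.7, 1.1) → out

none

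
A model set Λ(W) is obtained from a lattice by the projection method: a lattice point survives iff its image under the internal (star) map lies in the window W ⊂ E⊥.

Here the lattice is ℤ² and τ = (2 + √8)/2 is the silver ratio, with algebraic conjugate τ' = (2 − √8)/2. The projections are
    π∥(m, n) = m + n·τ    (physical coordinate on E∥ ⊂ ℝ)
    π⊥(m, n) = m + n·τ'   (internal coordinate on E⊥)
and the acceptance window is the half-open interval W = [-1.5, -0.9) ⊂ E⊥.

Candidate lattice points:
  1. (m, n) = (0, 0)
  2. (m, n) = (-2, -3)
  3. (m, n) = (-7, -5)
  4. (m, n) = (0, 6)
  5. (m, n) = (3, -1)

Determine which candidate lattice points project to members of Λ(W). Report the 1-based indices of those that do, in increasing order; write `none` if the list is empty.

none

Numerically τ ≈ 2.4142 and τ' = −1/τ ≈ -0.4142.
#1 (0,0): internal coord 0 + (0)·τ' = +0.0000; +0.0000 ∉ [-1.5, -0.9) → out
#2 (-2,-3): internal coord -2 + (-3)·τ' = -0.7574; -0.7574 ∉ [-1.5, -0.9) → out
#3 (-7,-5): internal coord -7 + (-5)·τ' = -4.9289; -4.9289 ∉ [-1.5, -0.9) → out
#4 (0,6): internal coord 0 + (6)·τ' = -2.4853; -2.4853 ∉ [-1.5, -0.9) → out
#5 (3,-1): internal coord 3 + (-1)·τ' = +3.4142; +3.4142 ∉ [-1.5, -0.9) → out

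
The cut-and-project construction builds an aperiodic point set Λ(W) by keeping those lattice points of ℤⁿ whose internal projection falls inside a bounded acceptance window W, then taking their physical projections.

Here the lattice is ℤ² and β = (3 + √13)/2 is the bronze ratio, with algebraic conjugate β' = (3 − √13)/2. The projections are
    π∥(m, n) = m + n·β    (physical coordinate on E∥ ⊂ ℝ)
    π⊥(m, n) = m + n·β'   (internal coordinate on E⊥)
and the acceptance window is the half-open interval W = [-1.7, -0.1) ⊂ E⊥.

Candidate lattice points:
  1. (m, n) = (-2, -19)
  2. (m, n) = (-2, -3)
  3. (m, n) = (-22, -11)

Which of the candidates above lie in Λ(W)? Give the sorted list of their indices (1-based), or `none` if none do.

β' = (3−√13)/2 ≈ -0.30278.
candidate 1: (m,n)=(-2,-19) → π∥ = -2-19·β ≈ -64.75274, π⊥ = -2-19·β' ≈ 3.75274 ∉ [-1.7, -0.1) ⇒ out
candidate 2: (m,n)=(-2,-3) → π∥ = -2-3·β ≈ -11.90833, π⊥ = -2-3·β' ≈ -1.09167 ∈ [-1.7, -0.1) ⇒ IN Λ
candidate 3: (m,n)=(-22,-11) → π∥ = -22-11·β ≈ -58.33053, π⊥ = -22-11·β' ≈ -18.66947 ∉ [-1.7, -0.1) ⇒ out

2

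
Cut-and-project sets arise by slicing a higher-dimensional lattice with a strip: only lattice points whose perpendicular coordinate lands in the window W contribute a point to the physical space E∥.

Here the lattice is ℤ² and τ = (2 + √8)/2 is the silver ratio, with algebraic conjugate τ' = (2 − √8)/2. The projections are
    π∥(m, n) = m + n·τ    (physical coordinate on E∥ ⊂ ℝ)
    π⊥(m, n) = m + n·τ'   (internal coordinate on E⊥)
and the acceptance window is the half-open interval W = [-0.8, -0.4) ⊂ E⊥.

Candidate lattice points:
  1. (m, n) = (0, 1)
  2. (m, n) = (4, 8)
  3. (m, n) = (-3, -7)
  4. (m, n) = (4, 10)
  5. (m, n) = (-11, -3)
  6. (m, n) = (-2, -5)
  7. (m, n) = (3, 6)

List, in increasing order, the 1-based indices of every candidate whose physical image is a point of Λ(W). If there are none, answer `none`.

Compute τ' = (2−√8)/2 = -0.414214, so π⊥(m,n) = m -0.414214·n.
#1 (0,1): internal coord 0 + (1)·τ' = -0.414214; -0.414214 ∈ [-0.8, -0.4) → IN Λ
#2 (4,8): internal coord 4 + (8)·τ' = +0.686292; +0.686292 ∉ [-0.8, -0.4) → out
#3 (-3,-7): internal coord -3 + (-7)·τ' = -0.100505; -0.100505 ∉ [-0.8, -0.4) → out
#4 (4,10): internal coord 4 + (10)·τ' = -0.142136; -0.142136 ∉ [-0.8, -0.4) → out
#5 (-11,-3): internal coord -11 + (-3)·τ' = -9.757359; -9.757359 ∉ [-0.8, -0.4) → out
#6 (-2,-5): internal coord -2 + (-5)·τ' = +0.071068; +0.071068 ∉ [-0.8, -0.4) → out
#7 (3,6): internal coord 3 + (6)·τ' = +0.514719; +0.514719 ∉ [-0.8, -0.4) → out

1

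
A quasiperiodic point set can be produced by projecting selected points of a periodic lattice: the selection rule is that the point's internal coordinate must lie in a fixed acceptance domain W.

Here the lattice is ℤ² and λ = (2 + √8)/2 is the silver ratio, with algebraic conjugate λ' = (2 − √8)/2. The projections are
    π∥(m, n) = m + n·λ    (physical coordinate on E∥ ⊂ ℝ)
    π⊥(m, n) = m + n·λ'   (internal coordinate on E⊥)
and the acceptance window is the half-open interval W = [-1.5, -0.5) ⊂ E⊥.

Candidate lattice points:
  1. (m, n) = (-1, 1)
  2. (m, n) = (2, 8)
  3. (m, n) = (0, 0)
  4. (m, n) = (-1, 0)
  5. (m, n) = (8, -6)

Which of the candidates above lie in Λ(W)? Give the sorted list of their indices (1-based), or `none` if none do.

Compute λ' = (2−√8)/2 = -0.41421, so π⊥(m,n) = m -0.41421·n.
#1 (-1,1): internal coord -1 + (1)·λ' = -1.41421; -1.41421 ∈ [-1.5, -0.5) → IN Λ
#2 (2,8): internal coord 2 + (8)·λ' = -1.31371; -1.31371 ∈ [-1.5, -0.5) → IN Λ
#3 (0,0): internal coord 0 + (0)·λ' = +0.00000; +0.00000 ∉ [-1.5, -0.5) → out
#4 (-1,0): internal coord -1 + (0)·λ' = -1.00000; -1.00000 ∈ [-1.5, -0.5) → IN Λ
#5 (8,-6): internal coord 8 + (-6)·λ' = +10.48528; +10.48528 ∉ [-1.5, -0.5) → out

1, 2, 4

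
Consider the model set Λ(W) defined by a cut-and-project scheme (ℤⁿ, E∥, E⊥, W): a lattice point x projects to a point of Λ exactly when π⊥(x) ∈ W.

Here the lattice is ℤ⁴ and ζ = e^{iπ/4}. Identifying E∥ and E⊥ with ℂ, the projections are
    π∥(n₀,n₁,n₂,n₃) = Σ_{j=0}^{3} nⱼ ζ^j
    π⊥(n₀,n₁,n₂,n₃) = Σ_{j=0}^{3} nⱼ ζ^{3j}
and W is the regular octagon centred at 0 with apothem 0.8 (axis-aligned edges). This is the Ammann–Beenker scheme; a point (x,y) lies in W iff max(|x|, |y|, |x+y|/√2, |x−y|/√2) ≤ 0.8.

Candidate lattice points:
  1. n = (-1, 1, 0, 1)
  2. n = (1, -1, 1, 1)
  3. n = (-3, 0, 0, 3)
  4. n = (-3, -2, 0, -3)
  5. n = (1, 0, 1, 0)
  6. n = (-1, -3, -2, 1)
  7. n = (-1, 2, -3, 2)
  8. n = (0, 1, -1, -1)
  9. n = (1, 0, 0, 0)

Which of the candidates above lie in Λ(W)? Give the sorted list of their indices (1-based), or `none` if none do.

π⊥(n) = n₀ + n₁ζ³ + n₂ζ⁶ + n₃ζ⁹ where ζ = e^{iπ/4}.
candidate 1: n = (-1, 1, 0, 1) → π⊥ ≈ (-1.00000, +1.41421); max(|x|,|y|,|x±y|/√2) = 1.70711 > 0.8 ⇒ ∉ W
candidate 2: n = (1, -1, 1, 1) → π⊥ ≈ (+2.41421, -1.00000); max(|x|,|y|,|x±y|/√2) = 2.41421 > 0.8 ⇒ ∉ W
candidate 3: n = (-3, 0, 0, 3) → π⊥ ≈ (-0.87868, +2.12132); max(|x|,|y|,|x±y|/√2) = 2.12132 > 0.8 ⇒ ∉ W
candidate 4: n = (-3, -2, 0, -3) → π⊥ ≈ (-3.70711, -3.53553); max(|x|,|y|,|x±y|/√2) = 5.12132 > 0.8 ⇒ ∉ W
candidate 5: n = (1, 0, 1, 0) → π⊥ ≈ (+1.00000, -1.00000); max(|x|,|y|,|x±y|/√2) = 1.41421 > 0.8 ⇒ ∉ W
candidate 6: n = (-1, -3, -2, 1) → π⊥ ≈ (+1.82843, +0.58579); max(|x|,|y|,|x±y|/√2) = 1.82843 > 0.8 ⇒ ∉ W
candidate 7: n = (-1, 2, -3, 2) → π⊥ ≈ (-1.00000, +5.82843); max(|x|,|y|,|x±y|/√2) = 5.82843 > 0.8 ⇒ ∉ W
candidate 8: n = (0, 1, -1, -1) → π⊥ ≈ (-1.41421, +1.00000); max(|x|,|y|,|x±y|/√2) = 1.70711 > 0.8 ⇒ ∉ W
candidate 9: n = (1, 0, 0, 0) → π⊥ ≈ (+1.00000, +0.00000); max(|x|,|y|,|x±y|/√2) = 1.00000 > 0.8 ⇒ ∉ W

none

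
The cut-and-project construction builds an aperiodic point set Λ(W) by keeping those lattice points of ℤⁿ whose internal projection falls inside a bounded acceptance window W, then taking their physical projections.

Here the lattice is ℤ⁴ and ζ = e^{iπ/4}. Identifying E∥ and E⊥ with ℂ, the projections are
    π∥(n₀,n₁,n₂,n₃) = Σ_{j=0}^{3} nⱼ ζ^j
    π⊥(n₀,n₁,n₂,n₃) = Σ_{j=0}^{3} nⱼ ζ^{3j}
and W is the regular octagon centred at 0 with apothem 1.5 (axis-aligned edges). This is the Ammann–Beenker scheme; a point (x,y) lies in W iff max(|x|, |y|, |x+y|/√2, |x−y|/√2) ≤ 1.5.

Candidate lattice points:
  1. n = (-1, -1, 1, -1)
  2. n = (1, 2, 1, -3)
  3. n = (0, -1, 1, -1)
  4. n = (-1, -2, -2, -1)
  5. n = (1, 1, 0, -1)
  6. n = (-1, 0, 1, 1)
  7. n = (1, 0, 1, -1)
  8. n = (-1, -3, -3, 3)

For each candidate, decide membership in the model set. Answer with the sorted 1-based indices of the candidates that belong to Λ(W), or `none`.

4, 5, 6

With ζ = e^{iπ/4} the internal vectors are ζ^0,ζ^3,ζ^6,ζ^9.
candidate 1: n = (-1, -1, 1, -1) → π⊥ ≈ (-1.000000, -2.414214); max(|x|,|y|,|x±y|/√2) = 2.414214 > 1.5 ⇒ ∉ W
candidate 2: n = (1, 2, 1, -3) → π⊥ ≈ (-2.535534, -1.707107); max(|x|,|y|,|x±y|/√2) = 3.000000 > 1.5 ⇒ ∉ W
candidate 3: n = (0, -1, 1, -1) → π⊥ ≈ (+0.000000, -2.414214); max(|x|,|y|,|x±y|/√2) = 2.414214 > 1.5 ⇒ ∉ W
candidate 4: n = (-1, -2, -2, -1) → π⊥ ≈ (-0.292893, -0.121320); max(|x|,|y|,|x±y|/√2) = 0.292893 ≤ 1.5 ⇒ ∈ W
candidate 5: n = (1, 1, 0, -1) → π⊥ ≈ (-0.414214, +0.000000); max(|x|,|y|,|x±y|/√2) = 0.414214 ≤ 1.5 ⇒ ∈ W
candidate 6: n = (-1, 0, 1, 1) → π⊥ ≈ (-0.292893, -0.292893); max(|x|,|y|,|x±y|/√2) = 0.414214 ≤ 1.5 ⇒ ∈ W
candidate 7: n = (1, 0, 1, -1) → π⊥ ≈ (+0.292893, -1.707107); max(|x|,|y|,|x±y|/√2) = 1.707107 > 1.5 ⇒ ∉ W
candidate 8: n = (-1, -3, -3, 3) → π⊥ ≈ (+3.242641, +3.000000); max(|x|,|y|,|x±y|/√2) = 4.414214 > 1.5 ⇒ ∉ W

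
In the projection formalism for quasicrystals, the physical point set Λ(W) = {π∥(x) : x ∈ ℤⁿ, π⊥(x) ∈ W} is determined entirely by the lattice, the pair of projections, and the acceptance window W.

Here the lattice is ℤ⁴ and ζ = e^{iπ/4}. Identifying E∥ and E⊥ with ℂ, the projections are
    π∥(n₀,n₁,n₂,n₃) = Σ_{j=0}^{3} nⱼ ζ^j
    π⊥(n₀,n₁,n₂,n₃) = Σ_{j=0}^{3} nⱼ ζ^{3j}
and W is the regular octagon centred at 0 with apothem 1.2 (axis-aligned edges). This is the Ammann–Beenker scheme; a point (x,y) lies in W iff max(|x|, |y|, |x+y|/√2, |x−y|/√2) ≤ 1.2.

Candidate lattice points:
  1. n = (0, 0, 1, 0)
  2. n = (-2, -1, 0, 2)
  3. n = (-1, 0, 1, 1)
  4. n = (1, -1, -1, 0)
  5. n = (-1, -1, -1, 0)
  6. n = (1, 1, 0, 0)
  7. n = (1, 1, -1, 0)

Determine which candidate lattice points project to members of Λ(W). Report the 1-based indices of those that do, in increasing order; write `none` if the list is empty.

1, 2, 3, 5, 6

π⊥(n) = n₀ + n₁ζ³ + n₂ζ⁶ + n₃ζ⁹ where ζ = e^{iπ/4}.
#1 (0, 0, 1, 0): internal (0.000000, -1.000000); octagon support 1.000000 vs apothem 1.2 → ∈ W
#2 (-2, -1, 0, 2): internal (0.121320, 0.707107); octagon support 0.707107 vs apothem 1.2 → ∈ W
#3 (-1, 0, 1, 1): internal (-0.292893, -0.292893); octagon support 0.414214 vs apothem 1.2 → ∈ W
#4 (1, -1, -1, 0): internal (1.707107, 0.292893); octagon support 1.707107 vs apothem 1.2 → ∉ W
#5 (-1, -1, -1, 0): internal (-0.292893, 0.292893); octagon support 0.414214 vs apothem 1.2 → ∈ W
#6 (1, 1, 0, 0): internal (0.292893, 0.707107); octagon support 0.707107 vs apothem 1.2 → ∈ W
#7 (1, 1, -1, 0): internal (0.292893, 1.707107); octagon support 1.707107 vs apothem 1.2 → ∉ W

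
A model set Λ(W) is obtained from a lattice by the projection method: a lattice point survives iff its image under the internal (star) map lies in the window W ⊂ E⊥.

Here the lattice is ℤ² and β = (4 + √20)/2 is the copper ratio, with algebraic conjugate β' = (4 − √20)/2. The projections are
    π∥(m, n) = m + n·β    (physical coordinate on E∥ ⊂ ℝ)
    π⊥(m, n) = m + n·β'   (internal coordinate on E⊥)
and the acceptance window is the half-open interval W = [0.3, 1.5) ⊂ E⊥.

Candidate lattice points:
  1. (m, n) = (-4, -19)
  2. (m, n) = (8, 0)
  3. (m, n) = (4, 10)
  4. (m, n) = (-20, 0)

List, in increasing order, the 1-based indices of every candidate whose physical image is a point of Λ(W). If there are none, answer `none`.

1

Compute β' = (4−√20)/2 = -0.23607, so π⊥(m,n) = m -0.23607·n.
candidate 1: (m,n)=(-4,-19) → π∥ = -4-19·β ≈ -84.48529, π⊥ = -4-19·β' ≈ 0.48529 ∈ [0.3, 1.5) ⇒ IN Λ
candidate 2: (m,n)=(8,0) → π∥ = 8+0·β ≈ 8.00000, π⊥ = 8+0·β' ≈ 8.00000 ∉ [0.3, 1.5) ⇒ out
candidate 3: (m,n)=(4,10) → π∥ = 4+10·β ≈ 46.36068, π⊥ = 4+10·β' ≈ 1.63932 ∉ [0.3, 1.5) ⇒ out
candidate 4: (m,n)=(-20,0) → π∥ = -20+0·β ≈ -20.00000, π⊥ = -20+0·β' ≈ -20.00000 ∉ [0.3, 1.5) ⇒ out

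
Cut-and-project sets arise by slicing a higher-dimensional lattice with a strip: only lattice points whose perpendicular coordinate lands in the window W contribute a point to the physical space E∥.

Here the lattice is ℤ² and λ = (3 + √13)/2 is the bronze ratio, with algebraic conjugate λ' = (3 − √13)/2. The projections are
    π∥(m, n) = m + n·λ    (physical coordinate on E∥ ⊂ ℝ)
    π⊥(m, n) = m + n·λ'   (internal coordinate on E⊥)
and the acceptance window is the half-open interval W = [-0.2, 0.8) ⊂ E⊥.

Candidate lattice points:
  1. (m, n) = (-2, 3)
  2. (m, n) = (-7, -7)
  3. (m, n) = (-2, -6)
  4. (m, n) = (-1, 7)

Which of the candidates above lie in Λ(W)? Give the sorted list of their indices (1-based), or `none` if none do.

3

Compute λ' = (3−√13)/2 = -0.3028, so π⊥(m,n) = m -0.3028·n.
candidate 1: (m,n)=(-2,3) → π∥ = -2+3·λ ≈ 7.9083, π⊥ = -2+3·λ' ≈ -2.9083 ∉ [-0.2, 0.8) ⇒ out
candidate 2: (m,n)=(-7,-7) → π∥ = -7-7·λ ≈ -30.1194, π⊥ = -7-7·λ' ≈ -4.8806 ∉ [-0.2, 0.8) ⇒ out
candidate 3: (m,n)=(-2,-6) → π∥ = -2-6·λ ≈ -21.8167, π⊥ = -2-6·λ' ≈ -0.1833 ∈ [-0.2, 0.8) ⇒ IN Λ
candidate 4: (m,n)=(-1,7) → π∥ = -1+7·λ ≈ 22.1194, π⊥ = -1+7·λ' ≈ -3.1194 ∉ [-0.2, 0.8) ⇒ out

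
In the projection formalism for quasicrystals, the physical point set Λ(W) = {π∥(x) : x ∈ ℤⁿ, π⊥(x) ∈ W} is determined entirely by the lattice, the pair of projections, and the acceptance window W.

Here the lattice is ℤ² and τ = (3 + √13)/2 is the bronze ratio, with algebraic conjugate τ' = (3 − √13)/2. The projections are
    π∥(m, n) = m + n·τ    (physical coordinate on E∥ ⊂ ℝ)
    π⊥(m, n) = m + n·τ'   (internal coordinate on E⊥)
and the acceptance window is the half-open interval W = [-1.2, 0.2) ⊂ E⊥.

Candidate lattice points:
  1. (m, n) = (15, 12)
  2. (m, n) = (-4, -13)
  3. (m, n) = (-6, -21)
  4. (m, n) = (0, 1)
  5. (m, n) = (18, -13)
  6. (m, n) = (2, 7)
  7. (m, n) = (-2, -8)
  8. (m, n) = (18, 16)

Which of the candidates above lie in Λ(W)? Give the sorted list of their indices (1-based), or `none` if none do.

τ' = (3−√13)/2 ≈ -0.302776.
#1 (15,12): internal coord 15 + (12)·τ' = +11.366692; +11.366692 ∉ [-1.2, 0.2) → out
#2 (-4,-13): internal coord -4 + (-13)·τ' = -0.063917; -0.063917 ∈ [-1.2, 0.2) → IN Λ
#3 (-6,-21): internal coord -6 + (-21)·τ' = +0.358288; +0.358288 ∉ [-1.2, 0.2) → out
#4 (0,1): internal coord 0 + (1)·τ' = -0.302776; -0.302776 ∈ [-1.2, 0.2) → IN Λ
#5 (18,-13): internal coord 18 + (-13)·τ' = +21.936083; +21.936083 ∉ [-1.2, 0.2) → out
#6 (2,7): internal coord 2 + (7)·τ' = -0.119429; -0.119429 ∈ [-1.2, 0.2) → IN Λ
#7 (-2,-8): internal coord -2 + (-8)·τ' = +0.422205; +0.422205 ∉ [-1.2, 0.2) → out
#8 (18,16): internal coord 18 + (16)·τ' = +13.155590; +13.155590 ∉ [-1.2, 0.2) → out

2, 4, 6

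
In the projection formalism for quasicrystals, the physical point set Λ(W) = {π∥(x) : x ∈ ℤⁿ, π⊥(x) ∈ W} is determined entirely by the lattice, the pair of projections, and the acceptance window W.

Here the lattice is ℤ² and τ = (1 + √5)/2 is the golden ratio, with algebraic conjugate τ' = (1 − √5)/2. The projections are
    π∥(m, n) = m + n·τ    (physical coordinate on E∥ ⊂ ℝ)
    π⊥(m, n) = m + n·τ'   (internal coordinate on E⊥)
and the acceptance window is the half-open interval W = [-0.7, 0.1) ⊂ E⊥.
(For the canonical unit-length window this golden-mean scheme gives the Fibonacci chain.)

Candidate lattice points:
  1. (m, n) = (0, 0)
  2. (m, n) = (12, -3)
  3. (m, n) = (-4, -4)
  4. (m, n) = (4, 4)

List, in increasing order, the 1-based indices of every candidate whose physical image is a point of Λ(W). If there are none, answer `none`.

Compute τ' = (1−√5)/2 = -0.618034, so π⊥(m,n) = m -0.618034·n.
candidate 1: (m,n)=(0,0) → π∥ = 0+0·τ ≈ 0.000000, π⊥ = 0+0·τ' ≈ 0.000000 ∈ [-0.7, 0.1) ⇒ IN Λ
candidate 2: (m,n)=(12,-3) → π∥ = 12-3·τ ≈ 7.145898, π⊥ = 12-3·τ' ≈ 13.854102 ∉ [-0.7, 0.1) ⇒ out
candidate 3: (m,n)=(-4,-4) → π∥ = -4-4·τ ≈ -10.472136, π⊥ = -4-4·τ' ≈ -1.527864 ∉ [-0.7, 0.1) ⇒ out
candidate 4: (m,n)=(4,4) → π∥ = 4+4·τ ≈ 10.472136, π⊥ = 4+4·τ' ≈ 1.527864 ∉ [-0.7, 0.1) ⇒ out

1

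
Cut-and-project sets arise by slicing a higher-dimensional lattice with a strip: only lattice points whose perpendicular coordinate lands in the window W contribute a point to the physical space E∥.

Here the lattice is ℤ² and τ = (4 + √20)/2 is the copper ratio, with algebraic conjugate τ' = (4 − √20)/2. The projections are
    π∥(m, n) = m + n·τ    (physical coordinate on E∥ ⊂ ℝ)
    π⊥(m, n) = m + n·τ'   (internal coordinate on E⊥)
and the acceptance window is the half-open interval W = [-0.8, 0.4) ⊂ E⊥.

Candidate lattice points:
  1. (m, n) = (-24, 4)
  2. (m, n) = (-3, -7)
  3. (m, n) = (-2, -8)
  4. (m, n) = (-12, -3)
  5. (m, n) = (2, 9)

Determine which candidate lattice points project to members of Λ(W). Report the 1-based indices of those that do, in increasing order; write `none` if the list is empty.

τ' = (4−√20)/2 ≈ -0.236068.
[1] lift (-24,4): star map gives -24.944272; window check -0.8 ≤ -24.944272 < 0.4 is false → out
[2] lift (-3,-7): star map gives -1.347524; window check -0.8 ≤ -1.347524 < 0.4 is false → out
[3] lift (-2,-8): star map gives -0.111456; window check -0.8 ≤ -0.111456 < 0.4 is true → IN Λ
[4] lift (-12,-3): star map gives -11.291796; window check -0.8 ≤ -11.291796 < 0.4 is false → out
[5] lift (2,9): star map gives -0.124612; window check -0.8 ≤ -0.124612 < 0.4 is true → IN Λ

3, 5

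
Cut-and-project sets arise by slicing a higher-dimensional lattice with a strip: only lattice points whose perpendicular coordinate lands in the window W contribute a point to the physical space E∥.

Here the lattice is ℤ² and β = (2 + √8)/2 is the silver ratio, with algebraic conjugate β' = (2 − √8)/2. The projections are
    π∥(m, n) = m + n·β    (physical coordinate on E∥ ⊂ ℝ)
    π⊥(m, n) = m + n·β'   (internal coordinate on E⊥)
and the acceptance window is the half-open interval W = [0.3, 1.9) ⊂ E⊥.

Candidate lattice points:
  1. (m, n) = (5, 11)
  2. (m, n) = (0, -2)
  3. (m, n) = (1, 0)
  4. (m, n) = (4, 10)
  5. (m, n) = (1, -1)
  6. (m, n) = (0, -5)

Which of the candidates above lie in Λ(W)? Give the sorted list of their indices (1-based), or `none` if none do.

1, 2, 3, 5

Compute β' = (2−√8)/2 = -0.4142, so π⊥(m,n) = m -0.4142·n.
#1 (5,11): internal coord 5 + (11)·β' = +0.4437; +0.4437 ∈ [0.3, 1.9) → IN Λ
#2 (0,-2): internal coord 0 + (-2)·β' = +0.8284; +0.8284 ∈ [0.3, 1.9) → IN Λ
#3 (1,0): internal coord 1 + (0)·β' = +1.0000; +1.0000 ∈ [0.3, 1.9) → IN Λ
#4 (4,10): internal coord 4 + (10)·β' = -0.1421; -0.1421 ∉ [0.3, 1.9) → out
#5 (1,-1): internal coord 1 + (-1)·β' = +1.4142; +1.4142 ∈ [0.3, 1.9) → IN Λ
#6 (0,-5): internal coord 0 + (-5)·β' = +2.0711; +2.0711 ∉ [0.3, 1.9) → out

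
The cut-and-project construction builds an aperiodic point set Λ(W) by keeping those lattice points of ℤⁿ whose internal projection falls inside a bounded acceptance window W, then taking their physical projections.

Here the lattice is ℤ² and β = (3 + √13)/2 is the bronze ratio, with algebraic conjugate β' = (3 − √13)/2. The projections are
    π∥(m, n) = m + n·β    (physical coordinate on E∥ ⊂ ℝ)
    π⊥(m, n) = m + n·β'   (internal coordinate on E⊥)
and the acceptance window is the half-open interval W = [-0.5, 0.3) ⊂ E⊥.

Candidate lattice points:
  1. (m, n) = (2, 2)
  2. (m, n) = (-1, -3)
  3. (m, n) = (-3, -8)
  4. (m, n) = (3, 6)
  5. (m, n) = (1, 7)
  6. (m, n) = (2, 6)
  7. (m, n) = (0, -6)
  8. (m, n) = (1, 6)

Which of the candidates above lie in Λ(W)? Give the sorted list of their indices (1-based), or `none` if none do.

Numerically β ≈ 3.30278 and β' = −1/β ≈ -0.30278.
#1 (2,2): internal coord 2 + (2)·β' = +1.39445; +1.39445 ∉ [-0.5, 0.3) → out
#2 (-1,-3): internal coord -1 + (-3)·β' = -0.09167; -0.09167 ∈ [-0.5, 0.3) → IN Λ
#3 (-3,-8): internal coord -3 + (-8)·β' = -0.57779; -0.57779 ∉ [-0.5, 0.3) → out
#4 (3,6): internal coord 3 + (6)·β' = +1.18335; +1.18335 ∉ [-0.5, 0.3) → out
#5 (1,7): internal coord 1 + (7)·β' = -1.11943; -1.11943 ∉ [-0.5, 0.3) → out
#6 (2,6): internal coord 2 + (6)·β' = +0.18335; +0.18335 ∈ [-0.5, 0.3) → IN Λ
#7 (0,-6): internal coord 0 + (-6)·β' = +1.81665; +1.81665 ∉ [-0.5, 0.3) → out
#8 (1,6): internal coord 1 + (6)·β' = -0.81665; -0.81665 ∉ [-0.5, 0.3) → out

2, 6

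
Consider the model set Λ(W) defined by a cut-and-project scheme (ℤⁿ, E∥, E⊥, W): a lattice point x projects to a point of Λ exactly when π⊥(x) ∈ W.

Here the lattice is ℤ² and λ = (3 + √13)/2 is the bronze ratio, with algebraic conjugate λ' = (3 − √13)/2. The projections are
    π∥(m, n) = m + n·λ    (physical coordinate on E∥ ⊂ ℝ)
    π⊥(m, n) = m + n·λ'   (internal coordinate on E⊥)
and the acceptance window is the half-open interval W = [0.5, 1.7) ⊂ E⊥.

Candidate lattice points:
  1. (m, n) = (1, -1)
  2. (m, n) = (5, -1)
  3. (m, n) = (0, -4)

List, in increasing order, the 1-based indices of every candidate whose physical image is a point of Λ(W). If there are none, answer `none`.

1, 3

λ' = (3−√13)/2 ≈ -0.30278.
candidate 1: (m,n)=(1,-1) → π∥ = 1-1·λ ≈ -2.30278, π⊥ = 1-1·λ' ≈ 1.30278 ∈ [0.5, 1.7) ⇒ IN Λ
candidate 2: (m,n)=(5,-1) → π∥ = 5-1·λ ≈ 1.69722, π⊥ = 5-1·λ' ≈ 5.30278 ∉ [0.5, 1.7) ⇒ out
candidate 3: (m,n)=(0,-4) → π∥ = 0-4·λ ≈ -13.21110, π⊥ = 0-4·λ' ≈ 1.21110 ∈ [0.5, 1.7) ⇒ IN Λ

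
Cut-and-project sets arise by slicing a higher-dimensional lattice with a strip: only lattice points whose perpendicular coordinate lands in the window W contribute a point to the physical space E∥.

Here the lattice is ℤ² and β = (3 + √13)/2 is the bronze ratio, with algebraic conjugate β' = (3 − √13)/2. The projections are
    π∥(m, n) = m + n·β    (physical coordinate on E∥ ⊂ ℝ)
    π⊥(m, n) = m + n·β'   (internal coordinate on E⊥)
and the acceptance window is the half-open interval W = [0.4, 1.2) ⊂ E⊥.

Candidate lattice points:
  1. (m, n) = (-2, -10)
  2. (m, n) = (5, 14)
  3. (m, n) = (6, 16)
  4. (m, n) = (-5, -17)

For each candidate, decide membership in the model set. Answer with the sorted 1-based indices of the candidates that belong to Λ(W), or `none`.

1, 2, 3

Compute β' = (3−√13)/2 = -0.302776, so π⊥(m,n) = m -0.302776·n.
[1] lift (-2,-10): star map gives 1.027756; window check 0.4 ≤ 1.027756 < 1.2 is true → IN Λ
[2] lift (5,14): star map gives 0.761141; window check 0.4 ≤ 0.761141 < 1.2 is true → IN Λ
[3] lift (6,16): star map gives 1.155590; window check 0.4 ≤ 1.155590 < 1.2 is true → IN Λ
[4] lift (-5,-17): star map gives 0.147186; window check 0.4 ≤ 0.147186 < 1.2 is false → out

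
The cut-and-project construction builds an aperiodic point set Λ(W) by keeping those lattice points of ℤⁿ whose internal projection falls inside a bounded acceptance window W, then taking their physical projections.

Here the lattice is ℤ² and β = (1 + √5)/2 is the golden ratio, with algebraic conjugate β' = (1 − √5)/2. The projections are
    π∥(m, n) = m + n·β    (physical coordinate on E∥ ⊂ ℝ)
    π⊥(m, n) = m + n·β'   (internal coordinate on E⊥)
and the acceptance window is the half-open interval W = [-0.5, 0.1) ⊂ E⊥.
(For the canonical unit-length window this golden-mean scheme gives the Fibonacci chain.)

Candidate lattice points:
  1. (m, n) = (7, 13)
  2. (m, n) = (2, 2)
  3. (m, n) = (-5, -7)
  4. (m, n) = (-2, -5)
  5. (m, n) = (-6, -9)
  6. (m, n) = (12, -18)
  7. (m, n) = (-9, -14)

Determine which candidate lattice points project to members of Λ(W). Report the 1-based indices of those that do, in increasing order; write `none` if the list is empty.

5, 7

Numerically β ≈ 1.6180 and β' = −1/β ≈ -0.6180.
[1] lift (7,13): star map gives -1.0344; window check -0.5 ≤ -1.0344 < 0.1 is false → out
[2] lift (2,2): star map gives 0.7639; window check -0.5 ≤ 0.7639 < 0.1 is false → out
[3] lift (-5,-7): star map gives -0.6738; window check -0.5 ≤ -0.6738 < 0.1 is false → out
[4] lift (-2,-5): star map gives 1.0902; window check -0.5 ≤ 1.0902 < 0.1 is false → out
[5] lift (-6,-9): star map gives -0.4377; window check -0.5 ≤ -0.4377 < 0.1 is true → IN Λ
[6] lift (12,-18): star map gives 23.1246; window check -0.5 ≤ 23.1246 < 0.1 is false → out
[7] lift (-9,-14): star map gives -0.3475; window check -0.5 ≤ -0.3475 < 0.1 is true → IN Λ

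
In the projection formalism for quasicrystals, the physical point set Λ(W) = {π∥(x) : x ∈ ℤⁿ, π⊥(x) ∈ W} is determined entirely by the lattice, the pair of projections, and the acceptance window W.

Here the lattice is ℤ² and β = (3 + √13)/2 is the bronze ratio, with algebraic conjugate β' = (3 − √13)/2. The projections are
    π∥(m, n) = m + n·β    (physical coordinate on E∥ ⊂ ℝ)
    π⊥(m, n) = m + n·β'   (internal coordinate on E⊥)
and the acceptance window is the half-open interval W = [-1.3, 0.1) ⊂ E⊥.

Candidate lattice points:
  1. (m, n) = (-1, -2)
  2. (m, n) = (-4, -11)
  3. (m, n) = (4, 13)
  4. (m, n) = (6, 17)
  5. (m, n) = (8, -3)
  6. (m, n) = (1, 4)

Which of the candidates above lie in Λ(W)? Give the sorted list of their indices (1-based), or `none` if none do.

1, 2, 3, 6

Numerically β ≈ 3.30278 and β' = −1/β ≈ -0.30278.
#1 (-1,-2): internal coord -1 + (-2)·β' = -0.39445; -0.39445 ∈ [-1.3, 0.1) → IN Λ
#2 (-4,-11): internal coord -4 + (-11)·β' = -0.66947; -0.66947 ∈ [-1.3, 0.1) → IN Λ
#3 (4,13): internal coord 4 + (13)·β' = +0.06392; +0.06392 ∈ [-1.3, 0.1) → IN Λ
#4 (6,17): internal coord 6 + (17)·β' = +0.85281; +0.85281 ∉ [-1.3, 0.1) → out
#5 (8,-3): internal coord 8 + (-3)·β' = +8.90833; +8.90833 ∉ [-1.3, 0.1) → out
#6 (1,4): internal coord 1 + (4)·β' = -0.21110; -0.21110 ∈ [-1.3, 0.1) → IN Λ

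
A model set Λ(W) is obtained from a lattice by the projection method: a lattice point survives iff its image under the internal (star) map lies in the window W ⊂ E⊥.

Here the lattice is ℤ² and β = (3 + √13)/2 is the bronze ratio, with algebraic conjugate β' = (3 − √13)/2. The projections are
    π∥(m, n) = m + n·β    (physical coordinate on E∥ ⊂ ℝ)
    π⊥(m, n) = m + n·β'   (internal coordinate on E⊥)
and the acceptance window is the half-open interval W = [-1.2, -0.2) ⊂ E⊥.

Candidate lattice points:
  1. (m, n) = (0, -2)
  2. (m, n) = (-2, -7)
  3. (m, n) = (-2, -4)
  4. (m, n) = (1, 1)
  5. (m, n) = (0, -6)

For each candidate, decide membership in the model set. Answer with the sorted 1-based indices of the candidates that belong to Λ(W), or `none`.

Compute β' = (3−√13)/2 = -0.3028, so π⊥(m,n) = m -0.3028·n.
[1] lift (0,-2): star map gives 0.6056; window check -1.2 ≤ 0.6056 < -0.2 is false → out
[2] lift (-2,-7): star map gives 0.1194; window check -1.2 ≤ 0.1194 < -0.2 is false → out
[3] lift (-2,-4): star map gives -0.7889; window check -1.2 ≤ -0.7889 < -0.2 is true → IN Λ
[4] lift (1,1): star map gives 0.6972; window check -1.2 ≤ 0.6972 < -0.2 is false → out
[5] lift (0,-6): star map gives 1.8167; window check -1.2 ≤ 1.8167 < -0.2 is false → out

3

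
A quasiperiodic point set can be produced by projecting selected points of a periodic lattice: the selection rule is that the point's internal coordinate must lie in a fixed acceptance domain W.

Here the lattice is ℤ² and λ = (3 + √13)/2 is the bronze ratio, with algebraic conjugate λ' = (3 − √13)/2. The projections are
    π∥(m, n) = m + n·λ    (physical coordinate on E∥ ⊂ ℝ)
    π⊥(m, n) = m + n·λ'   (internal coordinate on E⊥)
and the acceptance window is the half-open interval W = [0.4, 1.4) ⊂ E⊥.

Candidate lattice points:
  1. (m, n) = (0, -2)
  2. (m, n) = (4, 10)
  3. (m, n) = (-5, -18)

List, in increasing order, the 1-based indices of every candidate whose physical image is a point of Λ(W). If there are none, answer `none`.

λ' = (3−√13)/2 ≈ -0.30278.
candidate 1: (m,n)=(0,-2) → π∥ = 0-2·λ ≈ -6.60555, π⊥ = 0-2·λ' ≈ 0.60555 ∈ [0.4, 1.4) ⇒ IN Λ
candidate 2: (m,n)=(4,10) → π∥ = 4+10·λ ≈ 37.02776, π⊥ = 4+10·λ' ≈ 0.97224 ∈ [0.4, 1.4) ⇒ IN Λ
candidate 3: (m,n)=(-5,-18) → π∥ = -5-18·λ ≈ -64.44996, π⊥ = -5-18·λ' ≈ 0.44996 ∈ [0.4, 1.4) ⇒ IN Λ

1, 2, 3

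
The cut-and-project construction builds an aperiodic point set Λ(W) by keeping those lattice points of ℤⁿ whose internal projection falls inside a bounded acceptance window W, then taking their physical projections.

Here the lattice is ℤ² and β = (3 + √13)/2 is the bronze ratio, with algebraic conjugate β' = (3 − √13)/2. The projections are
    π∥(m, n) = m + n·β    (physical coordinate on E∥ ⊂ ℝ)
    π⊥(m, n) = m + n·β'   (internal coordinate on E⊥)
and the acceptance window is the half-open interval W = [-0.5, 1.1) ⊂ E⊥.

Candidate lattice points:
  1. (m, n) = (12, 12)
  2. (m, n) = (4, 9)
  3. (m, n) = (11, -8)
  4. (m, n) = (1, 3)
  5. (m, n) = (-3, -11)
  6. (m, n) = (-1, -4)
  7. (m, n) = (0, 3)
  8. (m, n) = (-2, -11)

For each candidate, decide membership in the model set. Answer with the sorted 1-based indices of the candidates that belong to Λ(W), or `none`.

4, 5, 6

Compute β' = (3−√13)/2 = -0.302776, so π⊥(m,n) = m -0.302776·n.
candidate 1: (m,n)=(12,12) → π∥ = 12+12·β ≈ 51.633308, π⊥ = 12+12·β' ≈ 8.366692 ∉ [-0.5, 1.1) ⇒ out
candidate 2: (m,n)=(4,9) → π∥ = 4+9·β ≈ 33.724981, π⊥ = 4+9·β' ≈ 1.275019 ∉ [-0.5, 1.1) ⇒ out
candidate 3: (m,n)=(11,-8) → π∥ = 11-8·β ≈ -15.422205, π⊥ = 11-8·β' ≈ 13.422205 ∉ [-0.5, 1.1) ⇒ out
candidate 4: (m,n)=(1,3) → π∥ = 1+3·β ≈ 10.908327, π⊥ = 1+3·β' ≈ 0.091673 ∈ [-0.5, 1.1) ⇒ IN Λ
candidate 5: (m,n)=(-3,-11) → π∥ = -3-11·β ≈ -39.330532, π⊥ = -3-11·β' ≈ 0.330532 ∈ [-0.5, 1.1) ⇒ IN Λ
candidate 6: (m,n)=(-1,-4) → π∥ = -1-4·β ≈ -14.211103, π⊥ = -1-4·β' ≈ 0.211103 ∈ [-0.5, 1.1) ⇒ IN Λ
candidate 7: (m,n)=(0,3) → π∥ = 0+3·β ≈ 9.908327, π⊥ = 0+3·β' ≈ -0.908327 ∉ [-0.5, 1.1) ⇒ out
candidate 8: (m,n)=(-2,-11) → π∥ = -2-11·β ≈ -38.330532, π⊥ = -2-11·β' ≈ 1.330532 ∉ [-0.5, 1.1) ⇒ out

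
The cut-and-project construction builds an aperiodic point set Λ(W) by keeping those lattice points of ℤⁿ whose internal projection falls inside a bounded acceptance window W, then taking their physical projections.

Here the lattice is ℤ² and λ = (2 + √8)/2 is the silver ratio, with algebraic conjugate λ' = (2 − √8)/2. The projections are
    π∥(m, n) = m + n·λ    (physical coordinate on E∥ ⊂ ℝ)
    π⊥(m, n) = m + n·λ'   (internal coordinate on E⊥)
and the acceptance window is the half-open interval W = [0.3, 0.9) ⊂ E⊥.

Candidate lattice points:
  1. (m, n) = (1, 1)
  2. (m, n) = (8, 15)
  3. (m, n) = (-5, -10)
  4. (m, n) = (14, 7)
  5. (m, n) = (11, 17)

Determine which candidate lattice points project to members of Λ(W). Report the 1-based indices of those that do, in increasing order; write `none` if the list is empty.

λ' = (2−√8)/2 ≈ -0.414214.
[1] lift (1,1): star map gives 0.585786; window check 0.3 ≤ 0.585786 < 0.9 is true → IN Λ
[2] lift (8,15): star map gives 1.786797; window check 0.3 ≤ 1.786797 < 0.9 is false → out
[3] lift (-5,-10): star map gives -0.857864; window check 0.3 ≤ -0.857864 < 0.9 is false → out
[4] lift (14,7): star map gives 11.100505; window check 0.3 ≤ 11.100505 < 0.9 is false → out
[5] lift (11,17): star map gives 3.958369; window check 0.3 ≤ 3.958369 < 0.9 is false → out

1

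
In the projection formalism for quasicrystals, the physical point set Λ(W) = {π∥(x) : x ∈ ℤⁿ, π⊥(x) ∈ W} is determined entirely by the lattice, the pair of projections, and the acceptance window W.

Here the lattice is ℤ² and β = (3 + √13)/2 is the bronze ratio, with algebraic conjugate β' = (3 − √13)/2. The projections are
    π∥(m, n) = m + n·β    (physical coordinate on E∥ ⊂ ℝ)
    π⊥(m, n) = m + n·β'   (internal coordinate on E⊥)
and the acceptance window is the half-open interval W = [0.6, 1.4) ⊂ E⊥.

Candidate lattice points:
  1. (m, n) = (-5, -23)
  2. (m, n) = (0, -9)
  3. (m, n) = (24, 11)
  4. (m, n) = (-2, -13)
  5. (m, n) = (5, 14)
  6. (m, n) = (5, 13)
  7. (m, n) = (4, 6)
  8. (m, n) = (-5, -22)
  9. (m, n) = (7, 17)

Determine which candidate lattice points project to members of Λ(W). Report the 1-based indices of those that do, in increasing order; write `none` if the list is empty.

Numerically β ≈ 3.30278 and β' = −1/β ≈ -0.30278.
candidate 1: (m,n)=(-5,-23) → π∥ = -5-23·β ≈ -80.96384, π⊥ = -5-23·β' ≈ 1.96384 ∉ [0.6, 1.4) ⇒ out
candidate 2: (m,n)=(0,-9) → π∥ = 0-9·β ≈ -29.72498, π⊥ = 0-9·β' ≈ 2.72498 ∉ [0.6, 1.4) ⇒ out
candidate 3: (m,n)=(24,11) → π∥ = 24+11·β ≈ 60.33053, π⊥ = 24+11·β' ≈ 20.66947 ∉ [0.6, 1.4) ⇒ out
candidate 4: (m,n)=(-2,-13) → π∥ = -2-13·β ≈ -44.93608, π⊥ = -2-13·β' ≈ 1.93608 ∉ [0.6, 1.4) ⇒ out
candidate 5: (m,n)=(5,14) → π∥ = 5+14·β ≈ 51.23886, π⊥ = 5+14·β' ≈ 0.76114 ∈ [0.6, 1.4) ⇒ IN Λ
candidate 6: (m,n)=(5,13) → π∥ = 5+13·β ≈ 47.93608, π⊥ = 5+13·β' ≈ 1.06392 ∈ [0.6, 1.4) ⇒ IN Λ
candidate 7: (m,n)=(4,6) → π∥ = 4+6·β ≈ 23.81665, π⊥ = 4+6·β' ≈ 2.18335 ∉ [0.6, 1.4) ⇒ out
candidate 8: (m,n)=(-5,-22) → π∥ = -5-22·β ≈ -77.66106, π⊥ = -5-22·β' ≈ 1.66106 ∉ [0.6, 1.4) ⇒ out
candidate 9: (m,n)=(7,17) → π∥ = 7+17·β ≈ 63.14719, π⊥ = 7+17·β' ≈ 1.85281 ∉ [0.6, 1.4) ⇒ out

5, 6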